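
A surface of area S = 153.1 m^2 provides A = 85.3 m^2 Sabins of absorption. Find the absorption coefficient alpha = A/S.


Absorption coefficient = absorbed power / incident power
alpha = A / S = 85.3 / 153.1 = 0.55715


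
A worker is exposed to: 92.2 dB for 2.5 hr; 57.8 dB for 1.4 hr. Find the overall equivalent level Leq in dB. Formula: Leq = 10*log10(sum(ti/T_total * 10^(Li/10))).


T_total = 2.5 + 1.4 = 3.9 hr
(2.5/3.9) * 10^(92.2/10) = 1.06384e+09
(1.4/3.9) * 10^(57.8/10) = 216303
Sum = 1.06384e+09 + 216303 = 1.06406e+09
Leq = 10*log10(1.06406e+09) = 90.27 dB


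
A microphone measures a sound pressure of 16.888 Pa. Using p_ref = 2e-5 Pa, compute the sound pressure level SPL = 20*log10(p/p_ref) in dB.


p / p_ref = 16.888 / 2e-5 = 844400
SPL = 20 * log10(844400) = 118.53 dB


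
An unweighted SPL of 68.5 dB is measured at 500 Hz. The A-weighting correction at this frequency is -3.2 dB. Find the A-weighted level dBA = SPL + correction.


A-weighting table: 500 Hz -> -3.2 dB correction
SPL_A = SPL + correction = 68.5 + (-3.2) = 65.3 dBA


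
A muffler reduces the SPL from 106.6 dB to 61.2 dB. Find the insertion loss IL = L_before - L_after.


Insertion loss = SPL without muffler - SPL with muffler
IL = 106.6 - 61.2 = 45.4 dB


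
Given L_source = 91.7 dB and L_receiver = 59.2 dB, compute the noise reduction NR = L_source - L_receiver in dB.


NR = L_source - L_receiver (difference between source and receiving room levels)
NR = 91.7 - 59.2 = 32.5 dB


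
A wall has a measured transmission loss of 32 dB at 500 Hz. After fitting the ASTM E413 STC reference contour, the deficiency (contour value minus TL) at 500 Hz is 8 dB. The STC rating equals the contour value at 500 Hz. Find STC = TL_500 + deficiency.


By ASTM E413, STC = value of the fitted reference contour at 500 Hz.
Contour value at 500 Hz = TL_500 + deficiency = 32 + 8 = 40
STC = 40


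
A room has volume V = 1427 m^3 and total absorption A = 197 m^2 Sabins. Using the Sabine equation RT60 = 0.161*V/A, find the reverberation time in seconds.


RT60 = 0.161 * 1427 / 197 = 1.1662 s


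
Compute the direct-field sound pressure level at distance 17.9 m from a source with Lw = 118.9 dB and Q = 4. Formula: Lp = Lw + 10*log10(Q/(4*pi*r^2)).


4*pi*r^2 = 4*pi*17.9^2 = 4026.39 m^2
Q / (4*pi*r^2) = 4 / 4026.39 = 0.000993446
Lp = 118.9 + 10*log10(0.000993446) = 88.871 dB


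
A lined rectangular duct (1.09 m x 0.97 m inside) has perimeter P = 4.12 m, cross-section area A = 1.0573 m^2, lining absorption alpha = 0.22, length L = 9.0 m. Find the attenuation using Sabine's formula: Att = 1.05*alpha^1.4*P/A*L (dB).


alpha^1.4 = 0.22^1.4 = 0.120058
Attenuation rate = 1.05 * alpha^1.4 * P / A
= 1.05 * 0.120058 * 4.12 / 1.0573 = 0.491224 dB/m
Total Att = 0.491224 * 9.0 = 4.421 dB


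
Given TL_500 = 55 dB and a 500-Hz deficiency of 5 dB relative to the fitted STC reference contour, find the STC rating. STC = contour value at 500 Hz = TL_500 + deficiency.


By ASTM E413, STC = value of the fitted reference contour at 500 Hz.
Contour value at 500 Hz = TL_500 + deficiency = 55 + 5 = 60
STC = 60


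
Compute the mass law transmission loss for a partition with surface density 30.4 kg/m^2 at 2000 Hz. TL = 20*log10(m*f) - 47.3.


m * f = 30.4 * 2000 = 60800
20*log10(60800) = 95.6781 dB
TL = 95.6781 - 47.3 = 48.378 dB


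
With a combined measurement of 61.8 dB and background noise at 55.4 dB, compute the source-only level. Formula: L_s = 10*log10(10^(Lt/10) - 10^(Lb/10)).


10^(61.8/10) = 1.51356e+06
10^(55.4/10) = 346737
Difference = 1.51356e+06 - 346737 = 1.16682e+06
L_source = 10*log10(1.16682e+06) = 60.67 dB


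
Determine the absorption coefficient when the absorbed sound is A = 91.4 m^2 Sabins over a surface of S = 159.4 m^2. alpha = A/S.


Absorption coefficient = absorbed power / incident power
alpha = A / S = 91.4 / 159.4 = 0.5734


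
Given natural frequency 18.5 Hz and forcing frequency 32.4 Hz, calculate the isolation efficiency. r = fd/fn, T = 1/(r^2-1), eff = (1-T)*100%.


r = 32.4 / 18.5 = 1.75135
r^2 - 1 = 1.75135^2 - 1 = 2.06723
T = 1/2.06723 = 0.483739
Efficiency = (1 - 0.483739)*100 = 51.626 %


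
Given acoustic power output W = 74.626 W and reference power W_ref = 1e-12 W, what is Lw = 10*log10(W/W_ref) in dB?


W / W_ref = 74.626 / 1e-12 = 7.4626e+13
Lw = 10 * log10(7.4626e+13) = 138.73 dB


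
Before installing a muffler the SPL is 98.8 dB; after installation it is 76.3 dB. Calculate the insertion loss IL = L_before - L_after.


Insertion loss = SPL without muffler - SPL with muffler
IL = 98.8 - 76.3 = 22.5 dB


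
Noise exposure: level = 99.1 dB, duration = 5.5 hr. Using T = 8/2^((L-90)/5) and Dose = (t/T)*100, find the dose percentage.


T_allowed = 8 / 2^((99.1 - 90)/5) = 2.26577 hr
Dose = 5.5 / 2.26577 * 100 = 242.74 %


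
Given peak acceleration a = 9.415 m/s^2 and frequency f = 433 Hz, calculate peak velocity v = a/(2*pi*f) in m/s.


omega = 2*pi*f = 2*pi*433 = 2720.62 rad/s
v = a / omega = 9.415 / 2720.62 = 0.0034606 m/s


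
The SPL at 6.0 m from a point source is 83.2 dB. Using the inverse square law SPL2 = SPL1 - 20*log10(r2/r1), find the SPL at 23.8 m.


r2/r1 = 23.8/6.0 = 3.96667
Correction = 20*log10(3.96667) = 11.9685 dB
SPL2 = 83.2 - 11.9685 = 71.231 dB


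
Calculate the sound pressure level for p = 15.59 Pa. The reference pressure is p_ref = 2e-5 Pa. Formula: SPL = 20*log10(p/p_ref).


p / p_ref = 15.59 / 2e-5 = 779500
SPL = 20 * log10(779500) = 117.84 dB


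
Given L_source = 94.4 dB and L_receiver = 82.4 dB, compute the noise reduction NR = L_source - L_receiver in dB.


NR = L_source - L_receiver (difference between source and receiving room levels)
NR = 94.4 - 82.4 = 12 dB


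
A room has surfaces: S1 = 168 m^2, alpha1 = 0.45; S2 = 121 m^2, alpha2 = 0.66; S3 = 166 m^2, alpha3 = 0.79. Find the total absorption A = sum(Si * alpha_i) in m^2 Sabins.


168 * 0.45 = 75.6
121 * 0.66 = 79.86
166 * 0.79 = 131.14
A_total = 75.6 + 79.86 + 131.14 = 286.6 m^2


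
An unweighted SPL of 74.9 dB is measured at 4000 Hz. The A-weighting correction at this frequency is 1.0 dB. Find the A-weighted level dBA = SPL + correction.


A-weighting table: 4000 Hz -> 1.0 dB correction
SPL_A = SPL + correction = 74.9 + (1.0) = 75.9 dBA


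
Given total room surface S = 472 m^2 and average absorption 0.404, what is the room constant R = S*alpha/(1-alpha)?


R = 472 * 0.404 / (1 - 0.404) = 319.95 m^2


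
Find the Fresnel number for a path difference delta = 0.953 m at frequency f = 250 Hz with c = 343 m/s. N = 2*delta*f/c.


N = 2*delta*f/c = 2*delta/lambda, where lambda = c/f
lambda = 343 / 250 = 1.372 m
N = 2 * 0.953 / 1.372 = 1.3892


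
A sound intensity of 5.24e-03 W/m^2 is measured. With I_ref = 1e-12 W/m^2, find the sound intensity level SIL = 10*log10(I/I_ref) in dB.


I / I_ref = 5.24e-03 / 1e-12 = 5.24e+09
SIL = 10 * log10(5.24e+09) = 97.193 dB


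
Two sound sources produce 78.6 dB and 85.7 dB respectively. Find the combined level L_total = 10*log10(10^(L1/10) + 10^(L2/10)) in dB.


10^(78.6/10) = 7.24436e+07
10^(85.7/10) = 3.71535e+08
Sum = 7.24436e+07 + 3.71535e+08 = 4.43979e+08
L_total = 10*log10(4.43979e+08) = 86.474 dB


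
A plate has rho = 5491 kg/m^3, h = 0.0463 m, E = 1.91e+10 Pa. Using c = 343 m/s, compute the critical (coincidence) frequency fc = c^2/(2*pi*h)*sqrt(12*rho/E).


12*rho/E = 12*5491/1.91e+10 = 3.44984e-06
sqrt(12*rho/E) = sqrt(3.44984e-06) = 0.00185737
c^2/(2*pi*h) = 343^2/(2*pi*0.0463) = 404415
fc = 404415 * 0.00185737 = 751.15 Hz


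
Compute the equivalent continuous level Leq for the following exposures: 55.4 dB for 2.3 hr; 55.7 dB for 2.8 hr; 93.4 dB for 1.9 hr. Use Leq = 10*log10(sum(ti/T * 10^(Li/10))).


T_total = 2.3 + 2.8 + 1.9 = 7.0 hr
(2.3/7.0) * 10^(55.4/10) = 113928
(2.8/7.0) * 10^(55.7/10) = 148614
(1.9/7.0) * 10^(93.4/10) = 5.93821e+08
Sum = 113928 + 148614 + 5.93821e+08 = 5.94084e+08
Leq = 10*log10(5.94084e+08) = 87.738 dB


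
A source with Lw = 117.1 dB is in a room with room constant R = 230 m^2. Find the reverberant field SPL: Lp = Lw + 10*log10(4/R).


4/R = 4/230 = 0.0173913
Lp = 117.1 + 10*log10(0.0173913) = 99.503 dB


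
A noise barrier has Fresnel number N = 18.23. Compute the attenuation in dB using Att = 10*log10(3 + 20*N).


3 + 20*N = 3 + 20*18.23 = 367.6
Att = 10*log10(367.6) = 25.654 dB


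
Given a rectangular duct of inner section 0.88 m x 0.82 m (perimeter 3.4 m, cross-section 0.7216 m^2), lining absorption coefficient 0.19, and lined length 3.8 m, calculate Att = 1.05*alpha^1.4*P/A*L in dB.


alpha^1.4 = 0.19^1.4 = 0.0977811
Attenuation rate = 1.05 * alpha^1.4 * P / A
= 1.05 * 0.0977811 * 3.4 / 0.7216 = 0.483756 dB/m
Total Att = 0.483756 * 3.8 = 1.8383 dB


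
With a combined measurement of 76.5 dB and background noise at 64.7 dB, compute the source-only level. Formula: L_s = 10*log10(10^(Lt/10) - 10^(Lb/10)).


10^(76.5/10) = 4.46684e+07
10^(64.7/10) = 2.95121e+06
Difference = 4.46684e+07 - 2.95121e+06 = 4.17172e+07
L_source = 10*log10(4.17172e+07) = 76.203 dB


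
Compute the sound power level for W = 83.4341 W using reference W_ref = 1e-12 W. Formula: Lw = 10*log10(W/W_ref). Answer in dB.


W / W_ref = 83.4341 / 1e-12 = 8.34341e+13
Lw = 10 * log10(8.34341e+13) = 139.21 dB


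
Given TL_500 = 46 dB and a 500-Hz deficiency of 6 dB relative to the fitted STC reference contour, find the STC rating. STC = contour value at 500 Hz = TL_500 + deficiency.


By ASTM E413, STC = value of the fitted reference contour at 500 Hz.
Contour value at 500 Hz = TL_500 + deficiency = 46 + 6 = 52
STC = 52


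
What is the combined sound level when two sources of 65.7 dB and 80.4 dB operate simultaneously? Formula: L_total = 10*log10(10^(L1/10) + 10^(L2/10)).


10^(65.7/10) = 3.71535e+06
10^(80.4/10) = 1.09648e+08
Sum = 3.71535e+06 + 1.09648e+08 = 1.13363e+08
L_total = 10*log10(1.13363e+08) = 80.545 dB


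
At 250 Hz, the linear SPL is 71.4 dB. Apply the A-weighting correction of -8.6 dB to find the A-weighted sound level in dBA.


A-weighting table: 250 Hz -> -8.6 dB correction
SPL_A = SPL + correction = 71.4 + (-8.6) = 62.8 dBA


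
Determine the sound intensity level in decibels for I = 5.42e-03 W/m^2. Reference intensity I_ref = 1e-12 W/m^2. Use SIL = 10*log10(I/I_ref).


I / I_ref = 5.42e-03 / 1e-12 = 5.42e+09
SIL = 10 * log10(5.42e+09) = 97.34 dB


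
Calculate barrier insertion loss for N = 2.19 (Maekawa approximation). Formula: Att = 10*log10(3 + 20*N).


3 + 20*N = 3 + 20*2.19 = 46.8
Att = 10*log10(46.8) = 16.702 dB


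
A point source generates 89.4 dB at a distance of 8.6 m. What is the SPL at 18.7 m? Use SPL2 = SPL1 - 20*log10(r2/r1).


r2/r1 = 18.7/8.6 = 2.17442
Correction = 20*log10(2.17442) = 6.74687 dB
SPL2 = 89.4 - 6.74687 = 82.653 dB


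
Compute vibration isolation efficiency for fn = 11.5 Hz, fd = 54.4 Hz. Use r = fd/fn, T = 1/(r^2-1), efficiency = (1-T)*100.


r = 54.4 / 11.5 = 4.73043
r^2 - 1 = 4.73043^2 - 1 = 21.377
T = 1/21.377 = 0.0467792
Efficiency = (1 - 0.0467792)*100 = 95.322 %


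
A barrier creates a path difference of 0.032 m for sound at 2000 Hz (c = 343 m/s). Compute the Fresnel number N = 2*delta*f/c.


N = 2*delta*f/c = 2*delta/lambda, where lambda = c/f
lambda = 343 / 2000 = 0.1715 m
N = 2 * 0.032 / 0.1715 = 0.37318


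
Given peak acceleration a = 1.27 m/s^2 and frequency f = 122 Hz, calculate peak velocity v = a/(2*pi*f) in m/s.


omega = 2*pi*f = 2*pi*122 = 766.549 rad/s
v = a / omega = 1.27 / 766.549 = 0.0016568 m/s


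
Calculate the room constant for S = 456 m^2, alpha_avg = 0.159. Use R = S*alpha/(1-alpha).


R = 456 * 0.159 / (1 - 0.159) = 86.212 m^2


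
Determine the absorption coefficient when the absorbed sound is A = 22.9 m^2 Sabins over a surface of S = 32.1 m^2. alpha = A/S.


Absorption coefficient = absorbed power / incident power
alpha = A / S = 22.9 / 32.1 = 0.7134


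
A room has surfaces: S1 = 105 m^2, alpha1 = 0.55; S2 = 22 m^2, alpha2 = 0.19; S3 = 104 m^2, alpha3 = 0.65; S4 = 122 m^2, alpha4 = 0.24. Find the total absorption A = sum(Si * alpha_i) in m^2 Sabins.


105 * 0.55 = 57.75
22 * 0.19 = 4.18
104 * 0.65 = 67.6
122 * 0.24 = 29.28
A_total = 57.75 + 4.18 + 67.6 + 29.28 = 158.81 m^2


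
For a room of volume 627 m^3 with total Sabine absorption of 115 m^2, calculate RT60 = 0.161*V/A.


RT60 = 0.161 * 627 / 115 = 0.8778 s


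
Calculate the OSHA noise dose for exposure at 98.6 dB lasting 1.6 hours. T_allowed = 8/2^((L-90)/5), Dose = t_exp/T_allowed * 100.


T_allowed = 8 / 2^((98.6 - 90)/5) = 2.42839 hr
Dose = 1.6 / 2.42839 * 100 = 65.887 %


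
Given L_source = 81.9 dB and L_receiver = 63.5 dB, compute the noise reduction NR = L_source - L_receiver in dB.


NR = L_source - L_receiver (difference between source and receiving room levels)
NR = 81.9 - 63.5 = 18.4 dB


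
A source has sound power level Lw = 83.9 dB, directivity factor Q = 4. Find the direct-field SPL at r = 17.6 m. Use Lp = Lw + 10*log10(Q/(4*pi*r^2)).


4*pi*r^2 = 4*pi*17.6^2 = 3892.56 m^2
Q / (4*pi*r^2) = 4 / 3892.56 = 0.0010276
Lp = 83.9 + 10*log10(0.0010276) = 54.018 dB


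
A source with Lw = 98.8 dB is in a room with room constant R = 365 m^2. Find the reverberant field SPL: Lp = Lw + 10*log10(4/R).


4/R = 4/365 = 0.0109589
Lp = 98.8 + 10*log10(0.0109589) = 79.198 dB


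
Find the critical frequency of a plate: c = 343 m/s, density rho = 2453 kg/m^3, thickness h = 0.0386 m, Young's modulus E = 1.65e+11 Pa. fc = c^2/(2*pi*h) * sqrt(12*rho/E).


12*rho/E = 12*2453/1.65e+11 = 1.784e-07
sqrt(12*rho/E) = sqrt(1.784e-07) = 0.000422374
c^2/(2*pi*h) = 343^2/(2*pi*0.0386) = 485089
fc = 485089 * 0.000422374 = 204.89 Hz


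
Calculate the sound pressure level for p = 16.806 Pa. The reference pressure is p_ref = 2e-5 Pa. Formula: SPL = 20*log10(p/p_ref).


p / p_ref = 16.806 / 2e-5 = 840300
SPL = 20 * log10(840300) = 118.49 dB


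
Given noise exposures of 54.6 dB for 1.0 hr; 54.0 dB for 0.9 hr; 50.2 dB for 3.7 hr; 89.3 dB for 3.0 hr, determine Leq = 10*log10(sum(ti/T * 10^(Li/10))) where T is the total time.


T_total = 1.0 + 0.9 + 3.7 + 3.0 = 8.6 hr
(1.0/8.6) * 10^(54.6/10) = 33535.3
(0.9/8.6) * 10^(54.0/10) = 26287.2
(3.7/8.6) * 10^(50.2/10) = 45050.9
(3.0/8.6) * 10^(89.3/10) = 2.96909e+08
Sum = 33535.3 + 26287.2 + 45050.9 + 2.96909e+08 = 2.97014e+08
Leq = 10*log10(2.97014e+08) = 84.728 dB


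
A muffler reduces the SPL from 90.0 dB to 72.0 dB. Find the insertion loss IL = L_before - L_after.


Insertion loss = SPL without muffler - SPL with muffler
IL = 90.0 - 72.0 = 18 dB


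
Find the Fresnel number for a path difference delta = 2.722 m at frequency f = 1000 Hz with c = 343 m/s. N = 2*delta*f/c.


N = 2*delta*f/c = 2*delta/lambda, where lambda = c/f
lambda = 343 / 1000 = 0.343 m
N = 2 * 2.722 / 0.343 = 15.872


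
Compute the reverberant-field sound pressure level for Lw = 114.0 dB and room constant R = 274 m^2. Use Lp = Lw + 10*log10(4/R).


4/R = 4/274 = 0.0145985
Lp = 114.0 + 10*log10(0.0145985) = 95.643 dB


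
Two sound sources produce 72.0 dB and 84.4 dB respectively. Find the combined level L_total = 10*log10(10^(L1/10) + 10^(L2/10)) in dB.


10^(72.0/10) = 1.58489e+07
10^(84.4/10) = 2.75423e+08
Sum = 1.58489e+07 + 2.75423e+08 = 2.91272e+08
L_total = 10*log10(2.91272e+08) = 84.643 dB


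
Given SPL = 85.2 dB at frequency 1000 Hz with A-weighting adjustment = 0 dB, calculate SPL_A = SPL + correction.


A-weighting table: 1000 Hz -> 0 dB correction
SPL_A = SPL + correction = 85.2 + (0) = 85.2 dBA


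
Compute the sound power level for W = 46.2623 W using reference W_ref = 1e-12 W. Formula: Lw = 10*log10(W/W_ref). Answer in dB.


W / W_ref = 46.2623 / 1e-12 = 4.62623e+13
Lw = 10 * log10(4.62623e+13) = 136.65 dB


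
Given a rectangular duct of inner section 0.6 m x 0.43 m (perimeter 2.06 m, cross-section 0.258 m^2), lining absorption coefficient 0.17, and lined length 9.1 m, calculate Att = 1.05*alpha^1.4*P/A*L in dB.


alpha^1.4 = 0.17^1.4 = 0.0836813
Attenuation rate = 1.05 * alpha^1.4 * P / A
= 1.05 * 0.0836813 * 2.06 / 0.258 = 0.701561 dB/m
Total Att = 0.701561 * 9.1 = 6.3842 dB


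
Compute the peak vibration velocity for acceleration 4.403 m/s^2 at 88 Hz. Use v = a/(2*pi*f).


omega = 2*pi*f = 2*pi*88 = 552.92 rad/s
v = a / omega = 4.403 / 552.92 = 0.0079632 m/s


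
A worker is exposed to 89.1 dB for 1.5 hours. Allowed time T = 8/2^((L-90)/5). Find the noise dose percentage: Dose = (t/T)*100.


T_allowed = 8 / 2^((89.1 - 90)/5) = 9.06307 hr
Dose = 1.5 / 9.06307 * 100 = 16.551 %


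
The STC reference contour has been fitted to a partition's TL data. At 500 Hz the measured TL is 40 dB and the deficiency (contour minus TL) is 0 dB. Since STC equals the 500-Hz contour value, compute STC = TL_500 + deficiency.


By ASTM E413, STC = value of the fitted reference contour at 500 Hz.
Contour value at 500 Hz = TL_500 + deficiency = 40 + 0 = 40
STC = 40


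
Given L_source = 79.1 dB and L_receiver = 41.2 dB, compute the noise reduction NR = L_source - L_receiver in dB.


NR = L_source - L_receiver (difference between source and receiving room levels)
NR = 79.1 - 41.2 = 37.9 dB


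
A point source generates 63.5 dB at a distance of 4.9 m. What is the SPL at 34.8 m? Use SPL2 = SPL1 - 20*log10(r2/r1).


r2/r1 = 34.8/4.9 = 7.10204
Correction = 20*log10(7.10204) = 17.0277 dB
SPL2 = 63.5 - 17.0277 = 46.472 dB


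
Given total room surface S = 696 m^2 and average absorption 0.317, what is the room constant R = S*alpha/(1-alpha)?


R = 696 * 0.317 / (1 - 0.317) = 323.03 m^2


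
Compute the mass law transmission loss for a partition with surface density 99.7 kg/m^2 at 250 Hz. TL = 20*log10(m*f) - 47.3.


m * f = 99.7 * 250 = 24925
20*log10(24925) = 87.9327 dB
TL = 87.9327 - 47.3 = 40.633 dB


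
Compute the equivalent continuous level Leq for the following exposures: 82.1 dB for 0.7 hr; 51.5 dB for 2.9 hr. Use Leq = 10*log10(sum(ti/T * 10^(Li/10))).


T_total = 0.7 + 2.9 = 3.6 hr
(0.7/3.6) * 10^(82.1/10) = 3.15352e+07
(2.9/3.6) * 10^(51.5/10) = 113788
Sum = 3.15352e+07 + 113788 = 3.1649e+07
Leq = 10*log10(3.1649e+07) = 75.004 dB


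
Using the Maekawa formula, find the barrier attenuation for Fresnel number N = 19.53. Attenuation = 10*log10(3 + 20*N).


3 + 20*N = 3 + 20*19.53 = 393.6
Att = 10*log10(393.6) = 25.951 dB


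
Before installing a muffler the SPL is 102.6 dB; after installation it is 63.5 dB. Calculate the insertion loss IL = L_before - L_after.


Insertion loss = SPL without muffler - SPL with muffler
IL = 102.6 - 63.5 = 39.1 dB


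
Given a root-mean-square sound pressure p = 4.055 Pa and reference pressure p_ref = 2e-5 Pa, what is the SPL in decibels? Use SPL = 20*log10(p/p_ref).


p / p_ref = 4.055 / 2e-5 = 202750
SPL = 20 * log10(202750) = 106.14 dB


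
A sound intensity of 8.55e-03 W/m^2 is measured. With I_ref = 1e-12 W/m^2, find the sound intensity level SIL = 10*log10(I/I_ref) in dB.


I / I_ref = 8.55e-03 / 1e-12 = 8.55e+09
SIL = 10 * log10(8.55e+09) = 99.32 dB


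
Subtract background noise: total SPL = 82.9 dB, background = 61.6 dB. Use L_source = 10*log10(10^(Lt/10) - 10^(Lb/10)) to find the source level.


10^(82.9/10) = 1.94984e+08
10^(61.6/10) = 1.44544e+06
Difference = 1.94984e+08 - 1.44544e+06 = 1.93539e+08
L_source = 10*log10(1.93539e+08) = 82.868 dB


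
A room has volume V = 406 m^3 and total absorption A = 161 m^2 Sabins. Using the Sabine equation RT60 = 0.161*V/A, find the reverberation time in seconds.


RT60 = 0.161 * 406 / 161 = 0.406 s


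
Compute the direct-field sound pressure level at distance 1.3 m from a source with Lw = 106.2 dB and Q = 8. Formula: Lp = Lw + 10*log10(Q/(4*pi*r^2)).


4*pi*r^2 = 4*pi*1.3^2 = 21.2372 m^2
Q / (4*pi*r^2) = 8 / 21.2372 = 0.376697
Lp = 106.2 + 10*log10(0.376697) = 101.96 dB


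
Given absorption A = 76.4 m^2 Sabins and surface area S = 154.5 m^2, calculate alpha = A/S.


Absorption coefficient = absorbed power / incident power
alpha = A / S = 76.4 / 154.5 = 0.4945


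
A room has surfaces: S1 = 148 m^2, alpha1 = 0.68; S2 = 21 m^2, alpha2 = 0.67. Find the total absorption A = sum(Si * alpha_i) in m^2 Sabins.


148 * 0.68 = 100.64
21 * 0.67 = 14.07
A_total = 100.64 + 14.07 = 114.71 m^2


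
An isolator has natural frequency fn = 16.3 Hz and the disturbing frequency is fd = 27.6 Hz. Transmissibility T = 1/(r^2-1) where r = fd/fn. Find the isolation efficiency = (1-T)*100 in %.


r = 27.6 / 16.3 = 1.69325
r^2 - 1 = 1.69325^2 - 1 = 1.8671
T = 1/1.8671 = 0.53559
Efficiency = (1 - 0.53559)*100 = 46.441 %


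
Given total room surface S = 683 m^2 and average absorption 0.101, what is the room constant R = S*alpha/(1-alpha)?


R = 683 * 0.101 / (1 - 0.101) = 76.733 m^2


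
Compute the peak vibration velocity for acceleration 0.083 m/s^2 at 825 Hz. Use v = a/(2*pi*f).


omega = 2*pi*f = 2*pi*825 = 5183.63 rad/s
v = a / omega = 0.083 / 5183.63 = 1.6012e-05 m/s


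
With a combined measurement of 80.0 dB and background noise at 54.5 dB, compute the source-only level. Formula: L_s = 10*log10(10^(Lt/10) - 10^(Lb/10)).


10^(80.0/10) = 1e+08
10^(54.5/10) = 281838
Difference = 1e+08 - 281838 = 9.97182e+07
L_source = 10*log10(9.97182e+07) = 79.988 dB


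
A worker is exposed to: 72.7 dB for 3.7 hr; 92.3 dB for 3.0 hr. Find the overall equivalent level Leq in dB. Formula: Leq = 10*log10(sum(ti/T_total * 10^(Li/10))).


T_total = 3.7 + 3.0 = 6.7 hr
(3.7/6.7) * 10^(72.7/10) = 1.02832e+07
(3.0/6.7) * 10^(92.3/10) = 7.60408e+08
Sum = 1.02832e+07 + 7.60408e+08 = 7.70691e+08
Leq = 10*log10(7.70691e+08) = 88.869 dB


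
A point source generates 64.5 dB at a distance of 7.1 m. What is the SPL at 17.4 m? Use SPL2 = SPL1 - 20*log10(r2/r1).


r2/r1 = 17.4/7.1 = 2.4507
Correction = 20*log10(2.4507) = 7.7858 dB
SPL2 = 64.5 - 7.7858 = 56.714 dB


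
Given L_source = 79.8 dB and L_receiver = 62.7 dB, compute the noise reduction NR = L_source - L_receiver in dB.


NR = L_source - L_receiver (difference between source and receiving room levels)
NR = 79.8 - 62.7 = 17.1 dB


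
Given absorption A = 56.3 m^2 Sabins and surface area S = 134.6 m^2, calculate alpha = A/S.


Absorption coefficient = absorbed power / incident power
alpha = A / S = 56.3 / 134.6 = 0.41828


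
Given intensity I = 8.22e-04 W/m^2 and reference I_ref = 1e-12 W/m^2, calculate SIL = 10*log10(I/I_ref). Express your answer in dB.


I / I_ref = 8.22e-04 / 1e-12 = 8.22e+08
SIL = 10 * log10(8.22e+08) = 89.149 dB


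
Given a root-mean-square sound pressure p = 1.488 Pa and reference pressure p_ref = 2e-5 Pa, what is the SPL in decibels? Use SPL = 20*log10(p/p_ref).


p / p_ref = 1.488 / 2e-5 = 74400
SPL = 20 * log10(74400) = 97.431 dB


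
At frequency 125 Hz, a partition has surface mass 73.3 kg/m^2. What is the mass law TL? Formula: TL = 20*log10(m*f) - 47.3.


m * f = 73.3 * 125 = 9162.5
20*log10(9162.5) = 79.2403 dB
TL = 79.2403 - 47.3 = 31.94 dB


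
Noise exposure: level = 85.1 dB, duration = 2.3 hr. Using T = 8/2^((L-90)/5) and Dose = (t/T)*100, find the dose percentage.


T_allowed = 8 / 2^((85.1 - 90)/5) = 15.7797 hr
Dose = 2.3 / 15.7797 * 100 = 14.576 %


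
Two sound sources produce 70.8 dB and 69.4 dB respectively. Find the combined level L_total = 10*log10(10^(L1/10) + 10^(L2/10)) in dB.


10^(70.8/10) = 1.20226e+07
10^(69.4/10) = 8.70964e+06
Sum = 1.20226e+07 + 8.70964e+06 = 2.07322e+07
L_total = 10*log10(2.07322e+07) = 73.166 dB


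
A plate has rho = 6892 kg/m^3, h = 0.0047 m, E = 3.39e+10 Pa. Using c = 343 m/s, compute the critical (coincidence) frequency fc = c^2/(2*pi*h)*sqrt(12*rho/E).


12*rho/E = 12*6892/3.39e+10 = 2.43965e-06
sqrt(12*rho/E) = sqrt(2.43965e-06) = 0.00156194
c^2/(2*pi*h) = 343^2/(2*pi*0.0047) = 3.98392e+06
fc = 3.98392e+06 * 0.00156194 = 6222.6 Hz


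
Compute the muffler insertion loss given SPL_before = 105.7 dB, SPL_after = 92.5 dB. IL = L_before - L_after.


Insertion loss = SPL without muffler - SPL with muffler
IL = 105.7 - 92.5 = 13.2 dB


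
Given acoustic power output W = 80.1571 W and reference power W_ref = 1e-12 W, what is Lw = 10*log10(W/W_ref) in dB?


W / W_ref = 80.1571 / 1e-12 = 8.01571e+13
Lw = 10 * log10(8.01571e+13) = 139.04 dB


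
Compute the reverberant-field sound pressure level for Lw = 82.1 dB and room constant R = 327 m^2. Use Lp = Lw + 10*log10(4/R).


4/R = 4/327 = 0.0122324
Lp = 82.1 + 10*log10(0.0122324) = 62.975 dB


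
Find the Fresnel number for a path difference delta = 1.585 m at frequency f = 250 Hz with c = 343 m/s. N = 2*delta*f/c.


N = 2*delta*f/c = 2*delta/lambda, where lambda = c/f
lambda = 343 / 250 = 1.372 m
N = 2 * 1.585 / 1.372 = 2.3105


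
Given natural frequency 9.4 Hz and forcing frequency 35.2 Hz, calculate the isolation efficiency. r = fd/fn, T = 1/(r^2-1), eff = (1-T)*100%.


r = 35.2 / 9.4 = 3.74468
r^2 - 1 = 3.74468^2 - 1 = 13.0226
T = 1/13.0226 = 0.0767896
Efficiency = (1 - 0.0767896)*100 = 92.321 %


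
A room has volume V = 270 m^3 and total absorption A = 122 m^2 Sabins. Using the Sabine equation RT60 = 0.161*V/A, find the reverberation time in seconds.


RT60 = 0.161 * 270 / 122 = 0.35631 s


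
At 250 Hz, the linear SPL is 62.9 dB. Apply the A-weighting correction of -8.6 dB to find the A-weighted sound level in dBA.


A-weighting table: 250 Hz -> -8.6 dB correction
SPL_A = SPL + correction = 62.9 + (-8.6) = 54.3 dBA


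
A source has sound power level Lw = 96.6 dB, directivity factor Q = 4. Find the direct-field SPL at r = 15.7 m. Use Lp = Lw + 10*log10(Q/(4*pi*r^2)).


4*pi*r^2 = 4*pi*15.7^2 = 3097.48 m^2
Q / (4*pi*r^2) = 4 / 3097.48 = 0.00129137
Lp = 96.6 + 10*log10(0.00129137) = 67.711 dB


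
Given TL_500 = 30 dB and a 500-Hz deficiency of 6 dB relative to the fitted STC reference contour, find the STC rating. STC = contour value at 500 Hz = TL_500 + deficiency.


By ASTM E413, STC = value of the fitted reference contour at 500 Hz.
Contour value at 500 Hz = TL_500 + deficiency = 30 + 6 = 36
STC = 36


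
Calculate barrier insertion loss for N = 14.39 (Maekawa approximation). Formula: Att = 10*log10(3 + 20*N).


3 + 20*N = 3 + 20*14.39 = 290.8
Att = 10*log10(290.8) = 24.636 dB


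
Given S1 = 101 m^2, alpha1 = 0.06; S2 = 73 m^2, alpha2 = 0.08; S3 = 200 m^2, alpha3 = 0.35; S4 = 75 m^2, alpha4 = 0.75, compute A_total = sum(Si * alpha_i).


101 * 0.06 = 6.06
73 * 0.08 = 5.84
200 * 0.35 = 70
75 * 0.75 = 56.25
A_total = 6.06 + 5.84 + 70 + 56.25 = 138.15 m^2


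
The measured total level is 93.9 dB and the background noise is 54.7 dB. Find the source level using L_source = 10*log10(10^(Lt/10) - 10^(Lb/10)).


10^(93.9/10) = 2.45471e+09
10^(54.7/10) = 295121
Difference = 2.45471e+09 - 295121 = 2.45441e+09
L_source = 10*log10(2.45441e+09) = 93.899 dB


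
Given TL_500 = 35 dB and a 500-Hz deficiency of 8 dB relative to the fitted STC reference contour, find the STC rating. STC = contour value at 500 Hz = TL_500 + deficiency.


By ASTM E413, STC = value of the fitted reference contour at 500 Hz.
Contour value at 500 Hz = TL_500 + deficiency = 35 + 8 = 43
STC = 43


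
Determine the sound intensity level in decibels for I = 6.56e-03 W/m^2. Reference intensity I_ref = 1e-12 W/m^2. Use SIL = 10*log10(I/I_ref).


I / I_ref = 6.56e-03 / 1e-12 = 6.56e+09
SIL = 10 * log10(6.56e+09) = 98.169 dB


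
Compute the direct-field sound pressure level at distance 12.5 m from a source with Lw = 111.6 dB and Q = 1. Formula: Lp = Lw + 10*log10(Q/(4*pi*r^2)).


4*pi*r^2 = 4*pi*12.5^2 = 1963.5 m^2
Q / (4*pi*r^2) = 1 / 1963.5 = 0.000509295
Lp = 111.6 + 10*log10(0.000509295) = 78.67 dB


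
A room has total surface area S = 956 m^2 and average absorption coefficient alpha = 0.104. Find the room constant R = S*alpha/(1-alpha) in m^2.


R = 956 * 0.104 / (1 - 0.104) = 110.96 m^2


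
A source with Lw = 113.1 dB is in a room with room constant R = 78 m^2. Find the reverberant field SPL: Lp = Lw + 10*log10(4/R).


4/R = 4/78 = 0.0512821
Lp = 113.1 + 10*log10(0.0512821) = 100.2 dB


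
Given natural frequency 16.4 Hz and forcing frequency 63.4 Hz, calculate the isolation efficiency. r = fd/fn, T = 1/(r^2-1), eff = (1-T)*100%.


r = 63.4 / 16.4 = 3.86585
r^2 - 1 = 3.86585^2 - 1 = 13.9448
T = 1/13.9448 = 0.0717113
Efficiency = (1 - 0.0717113)*100 = 92.829 %


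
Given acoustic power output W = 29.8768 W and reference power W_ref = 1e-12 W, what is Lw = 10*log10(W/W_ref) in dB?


W / W_ref = 29.8768 / 1e-12 = 2.98768e+13
Lw = 10 * log10(2.98768e+13) = 134.75 dB


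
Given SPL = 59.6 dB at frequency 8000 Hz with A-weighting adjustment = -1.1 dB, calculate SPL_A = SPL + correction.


A-weighting table: 8000 Hz -> -1.1 dB correction
SPL_A = SPL + correction = 59.6 + (-1.1) = 58.5 dBA


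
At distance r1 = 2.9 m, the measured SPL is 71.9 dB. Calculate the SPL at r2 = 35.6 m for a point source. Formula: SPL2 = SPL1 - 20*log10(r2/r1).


r2/r1 = 35.6/2.9 = 12.2759
Correction = 20*log10(12.2759) = 21.7811 dB
SPL2 = 71.9 - 21.7811 = 50.119 dB


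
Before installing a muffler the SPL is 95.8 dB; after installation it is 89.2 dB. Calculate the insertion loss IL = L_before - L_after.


Insertion loss = SPL without muffler - SPL with muffler
IL = 95.8 - 89.2 = 6.6 dB


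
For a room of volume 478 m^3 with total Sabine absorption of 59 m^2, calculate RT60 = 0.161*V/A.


RT60 = 0.161 * 478 / 59 = 1.3044 s


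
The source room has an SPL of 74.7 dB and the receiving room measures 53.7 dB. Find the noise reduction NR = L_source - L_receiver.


NR = L_source - L_receiver (difference between source and receiving room levels)
NR = 74.7 - 53.7 = 21 dB


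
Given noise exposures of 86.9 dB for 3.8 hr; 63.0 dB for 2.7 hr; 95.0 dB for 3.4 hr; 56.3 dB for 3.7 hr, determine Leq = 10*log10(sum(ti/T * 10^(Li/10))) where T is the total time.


T_total = 3.8 + 2.7 + 3.4 + 3.7 = 13.6 hr
(3.8/13.6) * 10^(86.9/10) = 1.3685e+08
(2.7/13.6) * 10^(63.0/10) = 396118
(3.4/13.6) * 10^(95.0/10) = 7.90569e+08
(3.7/13.6) * 10^(56.3/10) = 116055
Sum = 1.3685e+08 + 396118 + 7.90569e+08 + 116055 = 9.27931e+08
Leq = 10*log10(9.27931e+08) = 89.675 dB


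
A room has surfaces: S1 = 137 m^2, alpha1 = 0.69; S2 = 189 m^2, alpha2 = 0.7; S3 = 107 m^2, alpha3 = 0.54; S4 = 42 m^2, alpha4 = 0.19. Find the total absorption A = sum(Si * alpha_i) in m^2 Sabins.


137 * 0.69 = 94.53
189 * 0.7 = 132.3
107 * 0.54 = 57.78
42 * 0.19 = 7.98
A_total = 94.53 + 132.3 + 57.78 + 7.98 = 292.59 m^2


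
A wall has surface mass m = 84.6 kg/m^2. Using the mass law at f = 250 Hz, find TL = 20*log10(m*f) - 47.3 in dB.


m * f = 84.6 * 250 = 21150
20*log10(21150) = 86.5062 dB
TL = 86.5062 - 47.3 = 39.206 dB


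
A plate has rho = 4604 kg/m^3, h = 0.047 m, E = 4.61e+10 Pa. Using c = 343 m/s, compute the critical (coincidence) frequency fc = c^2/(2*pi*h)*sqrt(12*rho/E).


12*rho/E = 12*4604/4.61e+10 = 1.19844e-06
sqrt(12*rho/E) = sqrt(1.19844e-06) = 0.00109473
c^2/(2*pi*h) = 343^2/(2*pi*0.047) = 398392
fc = 398392 * 0.00109473 = 436.13 Hz


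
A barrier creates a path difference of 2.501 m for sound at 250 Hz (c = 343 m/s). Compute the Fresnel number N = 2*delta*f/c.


N = 2*delta*f/c = 2*delta/lambda, where lambda = c/f
lambda = 343 / 250 = 1.372 m
N = 2 * 2.501 / 1.372 = 3.6458


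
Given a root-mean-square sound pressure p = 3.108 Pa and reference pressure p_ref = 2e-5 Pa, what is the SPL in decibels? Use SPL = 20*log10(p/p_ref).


p / p_ref = 3.108 / 2e-5 = 155400
SPL = 20 * log10(155400) = 103.83 dB


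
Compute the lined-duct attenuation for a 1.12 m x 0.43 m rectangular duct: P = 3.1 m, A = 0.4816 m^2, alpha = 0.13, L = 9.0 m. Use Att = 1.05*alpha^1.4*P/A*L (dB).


alpha^1.4 = 0.13^1.4 = 0.0574805
Attenuation rate = 1.05 * alpha^1.4 * P / A
= 1.05 * 0.0574805 * 3.1 / 0.4816 = 0.388495 dB/m
Total Att = 0.388495 * 9.0 = 3.4965 dB


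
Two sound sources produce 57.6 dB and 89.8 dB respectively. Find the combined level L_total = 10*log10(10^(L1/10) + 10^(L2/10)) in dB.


10^(57.6/10) = 575440
10^(89.8/10) = 9.54993e+08
Sum = 575440 + 9.54993e+08 = 9.55568e+08
L_total = 10*log10(9.55568e+08) = 89.803 dB


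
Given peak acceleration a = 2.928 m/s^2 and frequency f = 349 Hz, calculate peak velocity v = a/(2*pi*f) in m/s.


omega = 2*pi*f = 2*pi*349 = 2192.83 rad/s
v = a / omega = 2.928 / 2192.83 = 0.0013353 m/s


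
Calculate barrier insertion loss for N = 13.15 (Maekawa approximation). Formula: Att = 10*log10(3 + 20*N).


3 + 20*N = 3 + 20*13.15 = 266
Att = 10*log10(266) = 24.249 dB


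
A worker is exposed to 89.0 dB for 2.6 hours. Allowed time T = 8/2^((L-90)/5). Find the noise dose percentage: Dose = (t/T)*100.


T_allowed = 8 / 2^((89.0 - 90)/5) = 9.18959 hr
Dose = 2.6 / 9.18959 * 100 = 28.293 %


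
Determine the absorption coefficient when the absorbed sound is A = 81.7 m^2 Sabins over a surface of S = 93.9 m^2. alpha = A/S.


Absorption coefficient = absorbed power / incident power
alpha = A / S = 81.7 / 93.9 = 0.87007


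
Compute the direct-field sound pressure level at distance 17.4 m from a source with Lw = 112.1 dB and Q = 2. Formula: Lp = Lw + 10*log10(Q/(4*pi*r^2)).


4*pi*r^2 = 4*pi*17.4^2 = 3804.59 m^2
Q / (4*pi*r^2) = 2 / 3804.59 = 0.000525681
Lp = 112.1 + 10*log10(0.000525681) = 79.307 dB


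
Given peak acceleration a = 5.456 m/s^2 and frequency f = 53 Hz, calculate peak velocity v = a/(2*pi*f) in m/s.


omega = 2*pi*f = 2*pi*53 = 333.009 rad/s
v = a / omega = 5.456 / 333.009 = 0.016384 m/s


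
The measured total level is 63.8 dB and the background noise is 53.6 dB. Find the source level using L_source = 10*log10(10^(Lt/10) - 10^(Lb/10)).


10^(63.8/10) = 2.39883e+06
10^(53.6/10) = 229087
Difference = 2.39883e+06 - 229087 = 2.16974e+06
L_source = 10*log10(2.16974e+06) = 63.364 dB


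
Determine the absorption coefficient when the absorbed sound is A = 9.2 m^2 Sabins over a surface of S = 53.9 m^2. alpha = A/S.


Absorption coefficient = absorbed power / incident power
alpha = A / S = 9.2 / 53.9 = 0.17069


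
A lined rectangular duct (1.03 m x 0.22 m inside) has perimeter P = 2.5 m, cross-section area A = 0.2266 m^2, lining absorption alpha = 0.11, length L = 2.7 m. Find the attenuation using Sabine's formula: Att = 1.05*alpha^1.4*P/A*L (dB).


alpha^1.4 = 0.11^1.4 = 0.0454935
Attenuation rate = 1.05 * alpha^1.4 * P / A
= 1.05 * 0.0454935 * 2.5 / 0.2266 = 0.52701 dB/m
Total Att = 0.52701 * 2.7 = 1.4229 dB


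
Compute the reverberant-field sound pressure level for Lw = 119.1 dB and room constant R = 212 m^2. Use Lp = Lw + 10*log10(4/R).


4/R = 4/212 = 0.0188679
Lp = 119.1 + 10*log10(0.0188679) = 101.86 dB


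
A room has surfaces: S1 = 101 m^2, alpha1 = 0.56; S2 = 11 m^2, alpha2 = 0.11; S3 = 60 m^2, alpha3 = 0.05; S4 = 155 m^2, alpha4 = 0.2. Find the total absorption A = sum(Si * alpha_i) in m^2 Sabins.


101 * 0.56 = 56.56
11 * 0.11 = 1.21
60 * 0.05 = 3
155 * 0.2 = 31
A_total = 56.56 + 1.21 + 3 + 31 = 91.77 m^2


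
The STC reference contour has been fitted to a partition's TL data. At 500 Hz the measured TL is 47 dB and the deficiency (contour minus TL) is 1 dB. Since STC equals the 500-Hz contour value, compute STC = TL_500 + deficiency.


By ASTM E413, STC = value of the fitted reference contour at 500 Hz.
Contour value at 500 Hz = TL_500 + deficiency = 47 + 1 = 48
STC = 48


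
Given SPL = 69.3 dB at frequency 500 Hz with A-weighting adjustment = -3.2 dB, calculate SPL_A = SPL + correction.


A-weighting table: 500 Hz -> -3.2 dB correction
SPL_A = SPL + correction = 69.3 + (-3.2) = 66.1 dBA


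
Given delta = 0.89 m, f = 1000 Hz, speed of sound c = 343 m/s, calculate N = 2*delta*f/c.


N = 2*delta*f/c = 2*delta/lambda, where lambda = c/f
lambda = 343 / 1000 = 0.343 m
N = 2 * 0.89 / 0.343 = 5.1895


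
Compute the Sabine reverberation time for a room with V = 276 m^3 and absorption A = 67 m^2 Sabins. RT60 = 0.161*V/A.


RT60 = 0.161 * 276 / 67 = 0.66322 s


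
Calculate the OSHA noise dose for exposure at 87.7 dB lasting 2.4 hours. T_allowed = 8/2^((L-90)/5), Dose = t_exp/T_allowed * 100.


T_allowed = 8 / 2^((87.7 - 90)/5) = 11.0043 hr
Dose = 2.4 / 11.0043 * 100 = 21.81 %


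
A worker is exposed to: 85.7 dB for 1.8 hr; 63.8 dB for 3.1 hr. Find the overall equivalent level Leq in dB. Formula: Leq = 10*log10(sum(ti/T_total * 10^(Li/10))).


T_total = 1.8 + 3.1 = 4.9 hr
(1.8/4.9) * 10^(85.7/10) = 1.36482e+08
(3.1/4.9) * 10^(63.8/10) = 1.51763e+06
Sum = 1.36482e+08 + 1.51763e+06 = 1.38e+08
Leq = 10*log10(1.38e+08) = 81.399 dB


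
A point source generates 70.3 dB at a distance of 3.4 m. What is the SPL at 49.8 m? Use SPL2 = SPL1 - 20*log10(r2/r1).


r2/r1 = 49.8/3.4 = 14.6471
Correction = 20*log10(14.6471) = 23.315 dB
SPL2 = 70.3 - 23.315 = 46.985 dB


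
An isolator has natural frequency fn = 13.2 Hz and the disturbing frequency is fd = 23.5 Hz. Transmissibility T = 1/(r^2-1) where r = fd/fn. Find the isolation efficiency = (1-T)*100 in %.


r = 23.5 / 13.2 = 1.7803
r^2 - 1 = 1.7803^2 - 1 = 2.16947
T = 1/2.16947 = 0.460942
Efficiency = (1 - 0.460942)*100 = 53.906 %


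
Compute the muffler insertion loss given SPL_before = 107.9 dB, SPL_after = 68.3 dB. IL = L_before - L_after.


Insertion loss = SPL without muffler - SPL with muffler
IL = 107.9 - 68.3 = 39.6 dB


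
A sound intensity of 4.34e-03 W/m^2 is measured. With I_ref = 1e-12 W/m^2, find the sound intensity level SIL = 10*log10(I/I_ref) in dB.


I / I_ref = 4.34e-03 / 1e-12 = 4.34e+09
SIL = 10 * log10(4.34e+09) = 96.375 dB


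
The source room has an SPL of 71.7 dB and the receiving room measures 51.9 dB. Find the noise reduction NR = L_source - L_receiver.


NR = L_source - L_receiver (difference between source and receiving room levels)
NR = 71.7 - 51.9 = 19.8 dB


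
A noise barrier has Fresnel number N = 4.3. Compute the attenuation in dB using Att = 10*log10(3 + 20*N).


3 + 20*N = 3 + 20*4.3 = 89
Att = 10*log10(89) = 19.494 dB


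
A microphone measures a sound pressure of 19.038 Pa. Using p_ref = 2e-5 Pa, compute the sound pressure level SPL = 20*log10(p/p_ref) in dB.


p / p_ref = 19.038 / 2e-5 = 951900
SPL = 20 * log10(951900) = 119.57 dB


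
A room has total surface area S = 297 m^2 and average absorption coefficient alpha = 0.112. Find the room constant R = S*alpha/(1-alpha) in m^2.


R = 297 * 0.112 / (1 - 0.112) = 37.459 m^2


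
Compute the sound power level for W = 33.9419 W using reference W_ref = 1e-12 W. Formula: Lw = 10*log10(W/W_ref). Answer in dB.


W / W_ref = 33.9419 / 1e-12 = 3.39419e+13
Lw = 10 * log10(3.39419e+13) = 135.31 dB


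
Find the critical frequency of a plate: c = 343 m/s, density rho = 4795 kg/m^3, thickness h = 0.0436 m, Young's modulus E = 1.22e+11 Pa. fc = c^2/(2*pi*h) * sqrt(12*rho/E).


12*rho/E = 12*4795/1.22e+11 = 4.71639e-07
sqrt(12*rho/E) = sqrt(4.71639e-07) = 0.00068676
c^2/(2*pi*h) = 343^2/(2*pi*0.0436) = 429459
fc = 429459 * 0.00068676 = 294.94 Hz


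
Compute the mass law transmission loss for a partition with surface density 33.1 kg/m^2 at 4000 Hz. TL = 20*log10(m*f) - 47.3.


m * f = 33.1 * 4000 = 132400
20*log10(132400) = 102.438 dB
TL = 102.438 - 47.3 = 55.138 dB


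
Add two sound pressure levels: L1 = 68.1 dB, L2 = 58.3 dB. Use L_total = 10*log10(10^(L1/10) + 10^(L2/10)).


10^(68.1/10) = 6.45654e+06
10^(58.3/10) = 676083
Sum = 6.45654e+06 + 676083 = 7.13262e+06
L_total = 10*log10(7.13262e+06) = 68.532 dB


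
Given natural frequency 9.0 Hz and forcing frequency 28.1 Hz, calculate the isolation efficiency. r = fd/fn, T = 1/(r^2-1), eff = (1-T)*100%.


r = 28.1 / 9.0 = 3.12222
r^2 - 1 = 3.12222^2 - 1 = 8.74826
T = 1/8.74826 = 0.114308
Efficiency = (1 - 0.114308)*100 = 88.569 %
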